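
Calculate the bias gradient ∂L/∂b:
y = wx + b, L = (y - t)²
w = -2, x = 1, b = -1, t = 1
∂L/∂b = -8

y = wx + b = (-2)(1) + -1 = -3
∂L/∂y = 2(y - t) = 2(-3 - 1) = -8
∂y/∂b = 1
∂L/∂b = ∂L/∂y · ∂y/∂b = -8 × 1 = -8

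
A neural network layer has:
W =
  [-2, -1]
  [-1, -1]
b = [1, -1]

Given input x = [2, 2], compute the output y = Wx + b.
y = [-5, -5]

Wx = [-2×2 + -1×2, -1×2 + -1×2]
   = [-6, -4]
y = Wx + b = [-6 + 1, -4 + -1] = [-5, -5]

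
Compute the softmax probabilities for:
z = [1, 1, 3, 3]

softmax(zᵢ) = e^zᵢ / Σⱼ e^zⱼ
p = [0.0596, 0.0596, 0.4404, 0.4404]

exp(z) = [2.718, 2.718, 20.09, 20.09]
Sum = 45.61
p = [0.0596, 0.0596, 0.4404, 0.4404]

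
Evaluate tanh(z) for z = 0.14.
0.1391

tanh(0.14) = (e^(0.14) - e^(-0.14))/(e^(0.14) + e^(-0.14)) = 0.1391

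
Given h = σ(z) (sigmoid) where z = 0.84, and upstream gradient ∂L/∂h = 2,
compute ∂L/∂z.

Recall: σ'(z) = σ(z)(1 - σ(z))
∂L/∂z = 0.4212

σ(0.84) = 0.6985
σ'(0.84) = σ(0.84)(1 - σ(0.84)) = 0.6985 × 0.3015 = 0.2106
∂L/∂z = ∂L/∂h · σ'(z) = 2 × 0.2106 = 0.4212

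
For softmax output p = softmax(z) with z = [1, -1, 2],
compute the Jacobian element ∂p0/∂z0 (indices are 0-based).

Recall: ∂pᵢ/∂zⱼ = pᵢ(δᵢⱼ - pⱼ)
∂p0/∂z0 = 0.1922

p = softmax(z) = [0.2595, 0.03512, 0.7054]
p0 = 0.2595

∂p0/∂z0 = p0(1 - p0) = 0.2595 × (1 - 0.2595) = 0.1922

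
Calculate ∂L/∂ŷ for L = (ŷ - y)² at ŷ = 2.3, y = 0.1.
∂L/∂ŷ = 4.4

∂L/∂ŷ = 2(ŷ - y) = 2(2.3 - 0.1) = 2(2.2) = 4.4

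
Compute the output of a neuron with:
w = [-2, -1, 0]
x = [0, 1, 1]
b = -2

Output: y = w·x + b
y = -3

y = (-2)(0) + (-1)(1) + (0)(1) + -2 = -3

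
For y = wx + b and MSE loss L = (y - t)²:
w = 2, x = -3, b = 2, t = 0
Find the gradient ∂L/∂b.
∂L/∂b = -8

y = wx + b = (2)(-3) + 2 = -4
∂L/∂y = 2(y - t) = 2(-4 - 0) = -8
∂y/∂b = 1
∂L/∂b = ∂L/∂y · ∂y/∂b = -8 × 1 = -8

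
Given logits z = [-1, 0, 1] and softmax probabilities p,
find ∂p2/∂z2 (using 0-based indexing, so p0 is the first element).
∂p2/∂z2 = 0.2227

p = softmax(z) = [0.09003, 0.2447, 0.6652]
p2 = 0.6652

∂p2/∂z2 = p2(1 - p2) = 0.6652 × (1 - 0.6652) = 0.2227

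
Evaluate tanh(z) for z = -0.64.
-0.5649

tanh(-0.64) = (e^(-0.64) - e^(0.64))/(e^(-0.64) + e^(0.64)) = -0.5649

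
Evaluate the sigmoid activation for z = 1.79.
0.8569

sigmoid(1.79) = 1/(1 + e^(-1.79)) = 1/(1 + 0.167) = 0.8569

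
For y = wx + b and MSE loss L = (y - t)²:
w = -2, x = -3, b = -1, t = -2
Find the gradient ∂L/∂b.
∂L/∂b = 14

y = wx + b = (-2)(-3) + -1 = 5
∂L/∂y = 2(y - t) = 2(5 - -2) = 14
∂y/∂b = 1
∂L/∂b = ∂L/∂y · ∂y/∂b = 14 × 1 = 14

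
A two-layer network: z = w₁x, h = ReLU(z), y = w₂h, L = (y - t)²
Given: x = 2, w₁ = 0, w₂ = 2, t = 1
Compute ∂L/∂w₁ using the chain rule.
∂L/∂w₁ = 0

Forward pass:
z = w₁x = 0×2 = 0
h = ReLU(0) = 0
y = w₂h = 2×0 = 0

Backward pass:
∂L/∂y = 2(y - t) = 2(0 - 1) = -2
∂y/∂h = w₂ = 2
∂h/∂z = 0 (ReLU derivative)
∂z/∂w₁ = x = 2

∂L/∂w₁ = -2 × 2 × 0 × 2 = 0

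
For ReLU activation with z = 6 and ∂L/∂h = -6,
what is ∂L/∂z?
∂L/∂z = -6

h = ReLU(6) = 6
Since z > 0: ∂h/∂z = 1
∂L/∂z = ∂L/∂h · ∂h/∂z = -6 × 1 = -6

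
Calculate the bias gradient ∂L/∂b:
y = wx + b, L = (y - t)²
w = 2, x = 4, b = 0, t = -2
∂L/∂b = 20

y = wx + b = (2)(4) + 0 = 8
∂L/∂y = 2(y - t) = 2(8 - -2) = 20
∂y/∂b = 1
∂L/∂b = ∂L/∂y · ∂y/∂b = 20 × 1 = 20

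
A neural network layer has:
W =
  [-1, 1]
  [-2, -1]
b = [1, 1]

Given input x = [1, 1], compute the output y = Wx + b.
y = [1, -2]

Wx = [-1×1 + 1×1, -2×1 + -1×1]
   = [0, -3]
y = Wx + b = [0 + 1, -3 + 1] = [1, -2]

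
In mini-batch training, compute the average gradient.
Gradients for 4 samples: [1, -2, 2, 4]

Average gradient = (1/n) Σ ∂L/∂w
Average gradient = 1.25

Average = (1/4)(1 + -2 + 2 + 4) = 5/4 = 1.25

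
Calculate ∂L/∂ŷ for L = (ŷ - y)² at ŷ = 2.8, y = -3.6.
∂L/∂ŷ = 12.8

∂L/∂ŷ = 2(ŷ - y) = 2(2.8 - -3.6) = 2(6.4) = 12.8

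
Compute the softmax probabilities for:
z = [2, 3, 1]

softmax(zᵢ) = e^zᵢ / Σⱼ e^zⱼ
p = [0.2447, 0.6652, 0.09]

exp(z) = [7.389, 20.09, 2.718]
Sum = 30.19
p = [0.2447, 0.6652, 0.09]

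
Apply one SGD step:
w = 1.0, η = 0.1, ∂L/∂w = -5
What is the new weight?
w_new = 1.5

w_new = w - η·∂L/∂w = 1.0 - 0.1×(-5) = 1.0 - (-0.5) = 1.5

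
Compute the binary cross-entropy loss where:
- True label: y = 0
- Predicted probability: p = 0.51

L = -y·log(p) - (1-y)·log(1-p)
L = 0.7133

L = -0·log(0.51) - 1·log(0.49) = -log(0.49) = 0.7133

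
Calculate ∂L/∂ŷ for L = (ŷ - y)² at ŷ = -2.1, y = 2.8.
∂L/∂ŷ = -9.8

∂L/∂ŷ = 2(ŷ - y) = 2(-2.1 - 2.8) = 2(-4.9) = -9.8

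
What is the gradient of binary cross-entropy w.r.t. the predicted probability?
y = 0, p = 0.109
∂L/∂p = 1.122

∂L/∂p = -y/p + (1-y)/(1-p) = 0 + 1/0.891 = 1.122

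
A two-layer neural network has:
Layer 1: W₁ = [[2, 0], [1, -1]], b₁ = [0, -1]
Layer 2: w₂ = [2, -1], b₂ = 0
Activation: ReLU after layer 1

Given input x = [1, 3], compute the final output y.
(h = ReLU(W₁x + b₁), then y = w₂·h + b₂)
y = 4

Layer 1 pre-activation: z₁ = [2, -3]
After ReLU: h = [2, 0]
Layer 2 output: y = 2×2 + -1×0 + 0 = 4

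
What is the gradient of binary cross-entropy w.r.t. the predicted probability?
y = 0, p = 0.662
∂L/∂p = 2.959

∂L/∂p = -y/p + (1-y)/(1-p) = 0 + 1/0.338 = 2.959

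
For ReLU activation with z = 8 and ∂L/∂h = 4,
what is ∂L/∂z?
∂L/∂z = 4

h = ReLU(8) = 8
Since z > 0: ∂h/∂z = 1
∂L/∂z = ∂L/∂h · ∂h/∂z = 4 × 1 = 4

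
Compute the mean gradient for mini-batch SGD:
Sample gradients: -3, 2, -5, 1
Average gradient = -1.25

Average = (1/4)(-3 + 2 + -5 + 1) = -5/4 = -1.25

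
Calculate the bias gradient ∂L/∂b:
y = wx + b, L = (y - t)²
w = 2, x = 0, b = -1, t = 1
∂L/∂b = -4

y = wx + b = (2)(0) + -1 = -1
∂L/∂y = 2(y - t) = 2(-1 - 1) = -4
∂y/∂b = 1
∂L/∂b = ∂L/∂y · ∂y/∂b = -4 × 1 = -4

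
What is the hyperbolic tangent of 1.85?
0.9517

tanh(1.85) = (e^(1.85) - e^(-1.85))/(e^(1.85) + e^(-1.85)) = 0.9517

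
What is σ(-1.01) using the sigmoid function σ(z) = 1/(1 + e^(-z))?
0.267

sigmoid(-1.01) = 1/(1 + e^(1.01)) = 1/(1 + 2.746) = 0.267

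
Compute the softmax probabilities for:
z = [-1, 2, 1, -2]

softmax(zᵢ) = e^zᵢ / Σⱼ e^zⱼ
p = [0.0347, 0.6964, 0.2562, 0.0128]

exp(z) = [0.3679, 7.389, 2.718, 0.1353]
Sum = 10.61
p = [0.0347, 0.6964, 0.2562, 0.0128]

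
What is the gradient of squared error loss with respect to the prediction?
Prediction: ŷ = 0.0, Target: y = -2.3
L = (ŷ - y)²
∂L/∂ŷ = 4.6

∂L/∂ŷ = 2(ŷ - y) = 2(0.0 - -2.3) = 2(2.3) = 4.6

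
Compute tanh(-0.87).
-0.7014

tanh(-0.87) = (e^(-0.87) - e^(0.87))/(e^(-0.87) + e^(0.87)) = -0.7014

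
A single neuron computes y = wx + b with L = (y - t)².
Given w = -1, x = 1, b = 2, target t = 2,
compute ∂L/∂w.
∂L/∂w = -2

y = wx + b = (-1)(1) + 2 = 1
∂L/∂y = 2(y - t) = 2(1 - 2) = -2
∂y/∂w = x = 1
∂L/∂w = ∂L/∂y · ∂y/∂w = -2 × 1 = -2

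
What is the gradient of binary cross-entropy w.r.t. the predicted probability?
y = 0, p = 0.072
∂L/∂p = 1.078

∂L/∂p = -y/p + (1-y)/(1-p) = 0 + 1/0.928 = 1.078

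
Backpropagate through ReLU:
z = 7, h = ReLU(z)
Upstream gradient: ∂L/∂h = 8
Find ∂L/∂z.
∂L/∂z = 8

h = ReLU(7) = 7
Since z > 0: ∂h/∂z = 1
∂L/∂z = ∂L/∂h · ∂h/∂z = 8 × 1 = 8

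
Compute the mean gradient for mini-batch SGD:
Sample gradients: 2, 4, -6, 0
Average gradient = 0

Average = (1/4)(2 + 4 + -6 + 0) = 0/4 = 0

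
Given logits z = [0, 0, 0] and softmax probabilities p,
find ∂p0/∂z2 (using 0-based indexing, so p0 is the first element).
∂p0/∂z2 = -0.1111

p = softmax(z) = [0.3333, 0.3333, 0.3333]
p0 = 0.3333, p2 = 0.3333

∂p0/∂z2 = -p0 × p2 = -0.3333 × 0.3333 = -0.1111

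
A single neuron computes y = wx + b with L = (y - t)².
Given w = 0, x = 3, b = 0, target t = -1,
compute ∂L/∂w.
∂L/∂w = 6

y = wx + b = (0)(3) + 0 = 0
∂L/∂y = 2(y - t) = 2(0 - -1) = 2
∂y/∂w = x = 3
∂L/∂w = ∂L/∂y · ∂y/∂w = 2 × 3 = 6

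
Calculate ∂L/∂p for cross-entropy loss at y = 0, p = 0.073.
∂L/∂p = 1.079

∂L/∂p = -y/p + (1-y)/(1-p) = 0 + 1/0.927 = 1.079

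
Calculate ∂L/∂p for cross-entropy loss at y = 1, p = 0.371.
∂L/∂p = -2.695

∂L/∂p = -y/p + (1-y)/(1-p) = -1/0.371 + 0 = -2.695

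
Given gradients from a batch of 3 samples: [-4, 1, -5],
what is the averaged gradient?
Average gradient = -2.667

Average = (1/3)(-4 + 1 + -5) = -8/3 = -2.667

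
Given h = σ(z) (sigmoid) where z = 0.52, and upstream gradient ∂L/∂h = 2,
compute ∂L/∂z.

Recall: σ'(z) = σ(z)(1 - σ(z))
∂L/∂z = 0.4677

σ(0.52) = 0.6271
σ'(0.52) = σ(0.52)(1 - σ(0.52)) = 0.6271 × 0.3729 = 0.2338
∂L/∂z = ∂L/∂h · σ'(z) = 2 × 0.2338 = 0.4677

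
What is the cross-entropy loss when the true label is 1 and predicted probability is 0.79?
L = 0.2357

L = -1·log(0.79) - 0·log(0.21) = -log(0.79) = 0.2357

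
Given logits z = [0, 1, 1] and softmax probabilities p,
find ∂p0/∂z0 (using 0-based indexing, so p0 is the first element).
∂p0/∂z0 = 0.1312

p = softmax(z) = [0.1554, 0.4223, 0.4223]
p0 = 0.1554

∂p0/∂z0 = p0(1 - p0) = 0.1554 × (1 - 0.1554) = 0.1312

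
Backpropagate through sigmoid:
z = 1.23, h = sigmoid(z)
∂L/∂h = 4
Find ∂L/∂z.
∂L/∂z = 0.7001

σ(1.23) = 0.7738
σ'(1.23) = σ(1.23)(1 - σ(1.23)) = 0.7738 × 0.2262 = 0.175
∂L/∂z = ∂L/∂h · σ'(z) = 4 × 0.175 = 0.7001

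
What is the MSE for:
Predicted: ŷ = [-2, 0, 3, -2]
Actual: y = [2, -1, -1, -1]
MSE = 8.5

MSE = (1/4)((-2-2)² + (0--1)² + (3--1)² + (-2--1)²) = (1/4)(16 + 1 + 16 + 1) = 8.5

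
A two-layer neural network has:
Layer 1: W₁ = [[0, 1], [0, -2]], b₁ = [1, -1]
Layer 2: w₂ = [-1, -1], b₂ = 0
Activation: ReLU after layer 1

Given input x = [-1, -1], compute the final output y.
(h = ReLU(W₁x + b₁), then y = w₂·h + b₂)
y = -1

Layer 1 pre-activation: z₁ = [0, 1]
After ReLU: h = [0, 1]
Layer 2 output: y = -1×0 + -1×1 + 0 = -1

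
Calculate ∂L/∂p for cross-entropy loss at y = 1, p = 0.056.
∂L/∂p = -17.86

∂L/∂p = -y/p + (1-y)/(1-p) = -1/0.056 + 0 = -17.86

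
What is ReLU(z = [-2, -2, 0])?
h = [0, 0, 0]

ReLU applied element-wise: max(0,-2)=0, max(0,-2)=0, max(0,0)=0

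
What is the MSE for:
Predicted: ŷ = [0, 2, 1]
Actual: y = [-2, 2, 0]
MSE = 1.667

MSE = (1/3)((0--2)² + (2-2)² + (1-0)²) = (1/3)(4 + 0 + 1) = 1.667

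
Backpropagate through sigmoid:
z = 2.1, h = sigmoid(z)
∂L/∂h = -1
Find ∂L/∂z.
∂L/∂z = -0.09719

σ(2.1) = 0.8909
σ'(2.1) = σ(2.1)(1 - σ(2.1)) = 0.8909 × 0.1091 = 0.09719
∂L/∂z = ∂L/∂h · σ'(z) = -1 × 0.09719 = -0.09719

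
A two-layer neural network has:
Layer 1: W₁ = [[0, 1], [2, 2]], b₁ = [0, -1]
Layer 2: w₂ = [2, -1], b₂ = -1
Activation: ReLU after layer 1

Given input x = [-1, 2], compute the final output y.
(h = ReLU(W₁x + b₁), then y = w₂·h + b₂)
y = 2

Layer 1 pre-activation: z₁ = [2, 1]
After ReLU: h = [2, 1]
Layer 2 output: y = 2×2 + -1×1 + -1 = 2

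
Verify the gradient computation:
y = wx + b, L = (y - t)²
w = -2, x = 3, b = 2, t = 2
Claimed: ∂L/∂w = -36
Correct

y = (-2)(3) + 2 = -4
∂L/∂y = 2(y - t) = 2(-4 - 2) = -12
∂y/∂w = x = 3
∂L/∂w = -12 × 3 = -36

Claimed value: -36
Correct: The correct gradient is -36.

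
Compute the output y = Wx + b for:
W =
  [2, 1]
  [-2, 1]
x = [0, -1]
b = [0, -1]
y = [-1, -2]

Wx = [2×0 + 1×-1, -2×0 + 1×-1]
   = [-1, -1]
y = Wx + b = [-1 + 0, -1 + -1] = [-1, -2]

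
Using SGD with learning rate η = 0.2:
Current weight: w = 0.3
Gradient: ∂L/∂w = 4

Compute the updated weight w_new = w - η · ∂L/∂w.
w_new = -0.5

w_new = w - η·∂L/∂w = 0.3 - 0.2×(4) = 0.3 - (0.8) = -0.5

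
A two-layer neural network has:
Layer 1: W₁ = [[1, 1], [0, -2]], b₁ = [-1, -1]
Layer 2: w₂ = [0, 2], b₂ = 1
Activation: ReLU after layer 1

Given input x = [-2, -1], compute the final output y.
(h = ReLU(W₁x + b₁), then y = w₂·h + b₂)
y = 3

Layer 1 pre-activation: z₁ = [-4, 1]
After ReLU: h = [0, 1]
Layer 2 output: y = 0×0 + 2×1 + 1 = 3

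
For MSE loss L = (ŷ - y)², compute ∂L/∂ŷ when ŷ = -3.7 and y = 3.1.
∂L/∂ŷ = -13.6

∂L/∂ŷ = 2(ŷ - y) = 2(-3.7 - 3.1) = 2(-6.8) = -13.6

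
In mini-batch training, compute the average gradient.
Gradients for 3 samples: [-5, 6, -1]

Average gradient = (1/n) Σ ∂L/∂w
Average gradient = 0

Average = (1/3)(-5 + 6 + -1) = 0/3 = 0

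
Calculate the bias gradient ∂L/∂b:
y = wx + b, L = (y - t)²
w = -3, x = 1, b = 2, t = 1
∂L/∂b = -4

y = wx + b = (-3)(1) + 2 = -1
∂L/∂y = 2(y - t) = 2(-1 - 1) = -4
∂y/∂b = 1
∂L/∂b = ∂L/∂y · ∂y/∂b = -4 × 1 = -4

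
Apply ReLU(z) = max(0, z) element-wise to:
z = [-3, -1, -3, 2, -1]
h = [0, 0, 0, 2, 0]

ReLU applied element-wise: max(0,-3)=0, max(0,-1)=0, max(0,-3)=0, max(0,2)=2, max(0,-1)=0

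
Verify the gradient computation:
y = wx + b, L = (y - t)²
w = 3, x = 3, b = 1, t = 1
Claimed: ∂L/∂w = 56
Incorrect

y = (3)(3) + 1 = 10
∂L/∂y = 2(y - t) = 2(10 - 1) = 18
∂y/∂w = x = 3
∂L/∂w = 18 × 3 = 54

Claimed value: 56
Incorrect: The correct gradient is 54.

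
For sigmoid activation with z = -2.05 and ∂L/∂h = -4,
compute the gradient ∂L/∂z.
∂L/∂z = -0.4042

σ(-2.05) = 0.1141
σ'(-2.05) = σ(-2.05)(1 - σ(-2.05)) = 0.1141 × 0.8859 = 0.101
∂L/∂z = ∂L/∂h · σ'(z) = -4 × 0.101 = -0.4042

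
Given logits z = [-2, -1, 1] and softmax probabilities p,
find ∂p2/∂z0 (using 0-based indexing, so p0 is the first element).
∂p2/∂z0 = -0.03545

p = softmax(z) = [0.04201, 0.1142, 0.8438]
p2 = 0.8438, p0 = 0.04201

∂p2/∂z0 = -p2 × p0 = -0.8438 × 0.04201 = -0.03545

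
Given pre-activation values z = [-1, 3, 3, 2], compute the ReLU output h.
h = [0, 3, 3, 2]

ReLU applied element-wise: max(0,-1)=0, max(0,3)=3, max(0,3)=3, max(0,2)=2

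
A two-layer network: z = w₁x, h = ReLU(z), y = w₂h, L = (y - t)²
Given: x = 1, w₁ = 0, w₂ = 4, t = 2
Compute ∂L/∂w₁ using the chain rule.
∂L/∂w₁ = 0

Forward pass:
z = w₁x = 0×1 = 0
h = ReLU(0) = 0
y = w₂h = 4×0 = 0

Backward pass:
∂L/∂y = 2(y - t) = 2(0 - 2) = -4
∂y/∂h = w₂ = 4
∂h/∂z = 0 (ReLU derivative)
∂z/∂w₁ = x = 1

∂L/∂w₁ = -4 × 4 × 0 × 1 = 0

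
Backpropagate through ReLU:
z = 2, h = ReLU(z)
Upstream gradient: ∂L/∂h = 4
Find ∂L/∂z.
∂L/∂z = 4

h = ReLU(2) = 2
Since z > 0: ∂h/∂z = 1
∂L/∂z = ∂L/∂h · ∂h/∂z = 4 × 1 = 4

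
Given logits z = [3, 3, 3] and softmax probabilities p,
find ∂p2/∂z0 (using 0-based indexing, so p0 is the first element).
∂p2/∂z0 = -0.1111

p = softmax(z) = [0.3333, 0.3333, 0.3333]
p2 = 0.3333, p0 = 0.3333

∂p2/∂z0 = -p2 × p0 = -0.3333 × 0.3333 = -0.1111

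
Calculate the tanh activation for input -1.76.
-0.9425

tanh(-1.76) = (e^(-1.76) - e^(1.76))/(e^(-1.76) + e^(1.76)) = -0.9425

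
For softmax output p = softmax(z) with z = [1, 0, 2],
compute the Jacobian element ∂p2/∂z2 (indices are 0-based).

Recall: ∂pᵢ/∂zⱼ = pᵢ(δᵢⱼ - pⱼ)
∂p2/∂z2 = 0.2227

p = softmax(z) = [0.2447, 0.09003, 0.6652]
p2 = 0.6652

∂p2/∂z2 = p2(1 - p2) = 0.6652 × (1 - 0.6652) = 0.2227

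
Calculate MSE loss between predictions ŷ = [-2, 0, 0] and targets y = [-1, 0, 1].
MSE = 0.6667

MSE = (1/3)((-2--1)² + (0-0)² + (0-1)²) = (1/3)(1 + 0 + 1) = 0.6667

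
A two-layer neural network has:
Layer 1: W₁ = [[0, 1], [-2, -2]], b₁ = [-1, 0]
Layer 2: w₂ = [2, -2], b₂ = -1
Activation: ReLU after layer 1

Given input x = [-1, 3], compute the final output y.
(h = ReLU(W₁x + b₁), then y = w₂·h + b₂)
y = 3

Layer 1 pre-activation: z₁ = [2, -4]
After ReLU: h = [2, 0]
Layer 2 output: y = 2×2 + -2×0 + -1 = 3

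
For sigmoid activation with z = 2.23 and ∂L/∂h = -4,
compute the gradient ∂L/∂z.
∂L/∂z = -0.3506

σ(2.23) = 0.9029
σ'(2.23) = σ(2.23)(1 - σ(2.23)) = 0.9029 × 0.09709 = 0.08766
∂L/∂z = ∂L/∂h · σ'(z) = -4 × 0.08766 = -0.3506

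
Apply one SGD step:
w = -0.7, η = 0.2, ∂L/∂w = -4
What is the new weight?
w_new = 0.1

w_new = w - η·∂L/∂w = -0.7 - 0.2×(-4) = -0.7 - (-0.8) = 0.1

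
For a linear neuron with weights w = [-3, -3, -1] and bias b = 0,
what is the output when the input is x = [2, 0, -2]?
y = -4

y = (-3)(2) + (-3)(0) + (-1)(-2) + 0 = -4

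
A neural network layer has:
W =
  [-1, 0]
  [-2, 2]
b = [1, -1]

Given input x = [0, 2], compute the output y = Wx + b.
y = [1, 3]

Wx = [-1×0 + 0×2, -2×0 + 2×2]
   = [0, 4]
y = Wx + b = [0 + 1, 4 + -1] = [1, 3]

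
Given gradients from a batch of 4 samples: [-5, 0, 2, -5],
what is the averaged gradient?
Average gradient = -2

Average = (1/4)(-5 + 0 + 2 + -5) = -8/4 = -2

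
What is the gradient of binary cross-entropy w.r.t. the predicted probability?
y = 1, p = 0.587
∂L/∂p = -1.704

∂L/∂p = -y/p + (1-y)/(1-p) = -1/0.587 + 0 = -1.704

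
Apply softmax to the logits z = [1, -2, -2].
p = [0.9094, 0.0453, 0.0453]

exp(z) = [2.718, 0.1353, 0.1353]
Sum = 2.989
p = [0.9094, 0.0453, 0.0453]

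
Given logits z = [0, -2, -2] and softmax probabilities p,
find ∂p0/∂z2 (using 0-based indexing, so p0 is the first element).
∂p0/∂z2 = -0.08382

p = softmax(z) = [0.787, 0.1065, 0.1065]
p0 = 0.787, p2 = 0.1065

∂p0/∂z2 = -p0 × p2 = -0.787 × 0.1065 = -0.08382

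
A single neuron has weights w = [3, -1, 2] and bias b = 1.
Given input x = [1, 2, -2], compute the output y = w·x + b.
y = -2

y = (3)(1) + (-1)(2) + (2)(-2) + 1 = -2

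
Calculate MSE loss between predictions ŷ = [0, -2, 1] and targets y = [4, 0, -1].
MSE = 8

MSE = (1/3)((0-4)² + (-2-0)² + (1--1)²) = (1/3)(16 + 4 + 4) = 8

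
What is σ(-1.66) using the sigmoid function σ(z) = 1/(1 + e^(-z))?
0.1598

sigmoid(-1.66) = 1/(1 + e^(1.66)) = 1/(1 + 5.259) = 0.1598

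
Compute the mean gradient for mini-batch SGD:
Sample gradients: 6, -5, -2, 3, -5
Average gradient = -0.6

Average = (1/5)(6 + -5 + -2 + 3 + -5) = -3/5 = -0.6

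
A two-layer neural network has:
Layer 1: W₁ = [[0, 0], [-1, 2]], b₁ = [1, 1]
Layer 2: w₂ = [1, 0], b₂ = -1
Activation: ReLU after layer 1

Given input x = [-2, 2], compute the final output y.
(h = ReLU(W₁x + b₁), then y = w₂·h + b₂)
y = 0

Layer 1 pre-activation: z₁ = [1, 7]
After ReLU: h = [1, 7]
Layer 2 output: y = 1×1 + 0×7 + -1 = 0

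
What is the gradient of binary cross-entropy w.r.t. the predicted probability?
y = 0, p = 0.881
∂L/∂p = 8.403

∂L/∂p = -y/p + (1-y)/(1-p) = 0 + 1/0.119 = 8.403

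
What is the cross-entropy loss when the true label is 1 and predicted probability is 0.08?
L = 2.526

L = -1·log(0.08) - 0·log(0.92) = -log(0.08) = 2.526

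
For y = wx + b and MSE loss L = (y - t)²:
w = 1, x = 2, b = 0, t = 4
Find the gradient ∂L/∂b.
∂L/∂b = -4

y = wx + b = (1)(2) + 0 = 2
∂L/∂y = 2(y - t) = 2(2 - 4) = -4
∂y/∂b = 1
∂L/∂b = ∂L/∂y · ∂y/∂b = -4 × 1 = -4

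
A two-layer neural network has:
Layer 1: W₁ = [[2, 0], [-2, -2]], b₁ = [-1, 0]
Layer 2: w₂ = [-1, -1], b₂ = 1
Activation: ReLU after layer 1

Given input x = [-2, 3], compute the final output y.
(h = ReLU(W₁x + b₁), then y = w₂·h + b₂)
y = 1

Layer 1 pre-activation: z₁ = [-5, -2]
After ReLU: h = [0, 0]
Layer 2 output: y = -1×0 + -1×0 + 1 = 1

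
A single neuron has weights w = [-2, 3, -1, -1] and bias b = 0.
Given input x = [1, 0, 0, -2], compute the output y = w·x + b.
y = 0

y = (-2)(1) + (3)(0) + (-1)(0) + (-1)(-2) + 0 = 0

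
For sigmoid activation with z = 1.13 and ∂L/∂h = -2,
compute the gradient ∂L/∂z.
∂L/∂z = -0.3691

σ(1.13) = 0.7558
σ'(1.13) = σ(1.13)(1 - σ(1.13)) = 0.7558 × 0.2442 = 0.1845
∂L/∂z = ∂L/∂h · σ'(z) = -2 × 0.1845 = -0.3691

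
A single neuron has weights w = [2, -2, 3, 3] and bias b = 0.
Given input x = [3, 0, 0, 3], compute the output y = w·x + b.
y = 15

y = (2)(3) + (-2)(0) + (3)(0) + (3)(3) + 0 = 15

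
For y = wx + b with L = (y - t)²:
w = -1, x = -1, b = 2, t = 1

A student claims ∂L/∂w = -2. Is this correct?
Incorrect

y = (-1)(-1) + 2 = 3
∂L/∂y = 2(y - t) = 2(3 - 1) = 4
∂y/∂w = x = -1
∂L/∂w = 4 × -1 = -4

Claimed value: -2
Incorrect: The correct gradient is -4.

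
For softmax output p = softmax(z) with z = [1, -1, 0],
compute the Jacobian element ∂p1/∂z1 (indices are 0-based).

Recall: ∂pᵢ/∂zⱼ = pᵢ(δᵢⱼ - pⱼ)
∂p1/∂z1 = 0.08193

p = softmax(z) = [0.6652, 0.09003, 0.2447]
p1 = 0.09003

∂p1/∂z1 = p1(1 - p1) = 0.09003 × (1 - 0.09003) = 0.08193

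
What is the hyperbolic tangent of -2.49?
-0.9863

tanh(-2.49) = (e^(-2.49) - e^(2.49))/(e^(-2.49) + e^(2.49)) = -0.9863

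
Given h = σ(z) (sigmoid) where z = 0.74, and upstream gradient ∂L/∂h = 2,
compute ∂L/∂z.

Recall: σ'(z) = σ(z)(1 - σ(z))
∂L/∂z = 0.4373

σ(0.74) = 0.677
σ'(0.74) = σ(0.74)(1 - σ(0.74)) = 0.677 × 0.323 = 0.2187
∂L/∂z = ∂L/∂h · σ'(z) = 2 × 0.2187 = 0.4373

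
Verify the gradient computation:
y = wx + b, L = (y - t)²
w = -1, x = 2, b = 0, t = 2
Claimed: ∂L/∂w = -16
Correct

y = (-1)(2) + 0 = -2
∂L/∂y = 2(y - t) = 2(-2 - 2) = -8
∂y/∂w = x = 2
∂L/∂w = -8 × 2 = -16

Claimed value: -16
Correct: The correct gradient is -16.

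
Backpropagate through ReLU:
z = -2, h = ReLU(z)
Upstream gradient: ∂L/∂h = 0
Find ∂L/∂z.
∂L/∂z = 0

h = ReLU(-2) = 0
Since z < 0: ∂h/∂z = 0
∂L/∂z = ∂L/∂h · ∂h/∂z = 0 × 0 = 0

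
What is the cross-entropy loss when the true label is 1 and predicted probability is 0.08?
L = 2.526

L = -1·log(0.08) - 0·log(0.92) = -log(0.08) = 2.526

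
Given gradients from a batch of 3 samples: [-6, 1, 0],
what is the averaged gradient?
Average gradient = -1.667

Average = (1/3)(-6 + 1 + 0) = -5/3 = -1.667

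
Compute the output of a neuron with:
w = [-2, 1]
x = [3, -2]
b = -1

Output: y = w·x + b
y = -9

y = (-2)(3) + (1)(-2) + -1 = -9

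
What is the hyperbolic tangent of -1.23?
-0.8426

tanh(-1.23) = (e^(-1.23) - e^(1.23))/(e^(-1.23) + e^(1.23)) = -0.8426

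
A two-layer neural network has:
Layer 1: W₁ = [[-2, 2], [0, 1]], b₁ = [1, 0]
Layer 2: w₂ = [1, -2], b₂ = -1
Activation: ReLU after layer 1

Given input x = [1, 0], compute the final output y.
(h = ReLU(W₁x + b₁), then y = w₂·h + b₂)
y = -1

Layer 1 pre-activation: z₁ = [-1, 0]
After ReLU: h = [0, 0]
Layer 2 output: y = 1×0 + -2×0 + -1 = -1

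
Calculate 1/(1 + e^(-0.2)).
0.5498

sigmoid(0.2) = 1/(1 + e^(-0.2)) = 1/(1 + 0.8187) = 0.5498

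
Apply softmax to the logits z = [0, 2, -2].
p = [0.1173, 0.8668, 0.0159]

exp(z) = [1, 7.389, 0.1353]
Sum = 8.524
p = [0.1173, 0.8668, 0.0159]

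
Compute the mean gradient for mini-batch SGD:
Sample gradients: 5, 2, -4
Average gradient = 1

Average = (1/3)(5 + 2 + -4) = 3/3 = 1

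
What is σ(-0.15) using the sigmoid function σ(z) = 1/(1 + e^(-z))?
0.4626

sigmoid(-0.15) = 1/(1 + e^(0.15)) = 1/(1 + 1.162) = 0.4626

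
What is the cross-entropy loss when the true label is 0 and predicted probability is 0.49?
L = 0.6733

L = -0·log(0.49) - 1·log(0.51) = -log(0.51) = 0.6733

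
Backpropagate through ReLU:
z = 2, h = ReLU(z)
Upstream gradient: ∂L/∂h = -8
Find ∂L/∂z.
∂L/∂z = -8

h = ReLU(2) = 2
Since z > 0: ∂h/∂z = 1
∂L/∂z = ∂L/∂h · ∂h/∂z = -8 × 1 = -8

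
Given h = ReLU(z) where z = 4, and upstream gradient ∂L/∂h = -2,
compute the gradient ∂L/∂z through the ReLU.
∂L/∂z = -2

h = ReLU(4) = 4
Since z > 0: ∂h/∂z = 1
∂L/∂z = ∂L/∂h · ∂h/∂z = -2 × 1 = -2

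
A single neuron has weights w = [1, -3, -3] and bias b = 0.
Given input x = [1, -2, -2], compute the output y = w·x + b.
y = 13

y = (1)(1) + (-3)(-2) + (-3)(-2) + 0 = 13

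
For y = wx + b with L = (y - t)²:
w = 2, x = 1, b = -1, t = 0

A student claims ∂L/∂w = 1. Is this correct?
Incorrect

y = (2)(1) + -1 = 1
∂L/∂y = 2(y - t) = 2(1 - 0) = 2
∂y/∂w = x = 1
∂L/∂w = 2 × 1 = 2

Claimed value: 1
Incorrect: The correct gradient is 2.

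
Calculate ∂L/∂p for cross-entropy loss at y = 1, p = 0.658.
∂L/∂p = -1.52

∂L/∂p = -y/p + (1-y)/(1-p) = -1/0.658 + 0 = -1.52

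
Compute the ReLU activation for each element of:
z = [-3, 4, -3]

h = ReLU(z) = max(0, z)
h = [0, 4, 0]

ReLU applied element-wise: max(0,-3)=0, max(0,4)=4, max(0,-3)=0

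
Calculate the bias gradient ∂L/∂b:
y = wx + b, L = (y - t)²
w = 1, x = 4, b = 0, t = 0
∂L/∂b = 8

y = wx + b = (1)(4) + 0 = 4
∂L/∂y = 2(y - t) = 2(4 - 0) = 8
∂y/∂b = 1
∂L/∂b = ∂L/∂y · ∂y/∂b = 8 × 1 = 8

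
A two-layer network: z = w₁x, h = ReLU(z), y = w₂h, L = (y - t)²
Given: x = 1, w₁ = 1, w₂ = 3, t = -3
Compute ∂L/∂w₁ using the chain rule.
∂L/∂w₁ = 36

Forward pass:
z = w₁x = 1×1 = 1
h = ReLU(1) = 1
y = w₂h = 3×1 = 3

Backward pass:
∂L/∂y = 2(y - t) = 2(3 - -3) = 12
∂y/∂h = w₂ = 3
∂h/∂z = 1 (ReLU derivative)
∂z/∂w₁ = x = 1

∂L/∂w₁ = 12 × 3 × 1 × 1 = 36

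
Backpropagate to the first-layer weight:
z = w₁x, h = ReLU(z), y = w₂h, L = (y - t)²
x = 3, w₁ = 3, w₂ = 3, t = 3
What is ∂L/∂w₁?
∂L/∂w₁ = 432

Forward pass:
z = w₁x = 3×3 = 9
h = ReLU(9) = 9
y = w₂h = 3×9 = 27

Backward pass:
∂L/∂y = 2(y - t) = 2(27 - 3) = 48
∂y/∂h = w₂ = 3
∂h/∂z = 1 (ReLU derivative)
∂z/∂w₁ = x = 3

∂L/∂w₁ = 48 × 3 × 1 × 3 = 432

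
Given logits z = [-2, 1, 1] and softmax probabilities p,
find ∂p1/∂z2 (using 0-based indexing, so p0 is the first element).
∂p1/∂z2 = -0.238

p = softmax(z) = [0.02429, 0.4879, 0.4879]
p1 = 0.4879, p2 = 0.4879

∂p1/∂z2 = -p1 × p2 = -0.4879 × 0.4879 = -0.238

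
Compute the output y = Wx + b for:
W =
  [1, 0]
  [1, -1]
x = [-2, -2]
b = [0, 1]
y = [-2, 1]

Wx = [1×-2 + 0×-2, 1×-2 + -1×-2]
   = [-2, 0]
y = Wx + b = [-2 + 0, 0 + 1] = [-2, 1]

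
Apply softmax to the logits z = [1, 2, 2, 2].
p = [0.1092, 0.2969, 0.2969, 0.2969]

exp(z) = [2.718, 7.389, 7.389, 7.389]
Sum = 24.89
p = [0.1092, 0.2969, 0.2969, 0.2969]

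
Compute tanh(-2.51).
-0.9869

tanh(-2.51) = (e^(-2.51) - e^(2.51))/(e^(-2.51) + e^(2.51)) = -0.9869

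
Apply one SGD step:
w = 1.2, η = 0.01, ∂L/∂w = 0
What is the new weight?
w_new = 1.2

w_new = w - η·∂L/∂w = 1.2 - 0.01×(0) = 1.2 - (0) = 1.2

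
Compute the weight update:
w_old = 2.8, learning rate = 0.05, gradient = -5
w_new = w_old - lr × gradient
w_new = 3.05

w_new = w - η·∂L/∂w = 2.8 - 0.05×(-5) = 2.8 - (-0.25) = 3.05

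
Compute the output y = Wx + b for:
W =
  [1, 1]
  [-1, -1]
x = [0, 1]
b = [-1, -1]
y = [0, -2]

Wx = [1×0 + 1×1, -1×0 + -1×1]
   = [1, -1]
y = Wx + b = [1 + -1, -1 + -1] = [0, -2]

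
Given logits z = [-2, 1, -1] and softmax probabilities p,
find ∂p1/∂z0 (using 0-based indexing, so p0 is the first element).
∂p1/∂z0 = -0.03545

p = softmax(z) = [0.04201, 0.8438, 0.1142]
p1 = 0.8438, p0 = 0.04201

∂p1/∂z0 = -p1 × p0 = -0.8438 × 0.04201 = -0.03545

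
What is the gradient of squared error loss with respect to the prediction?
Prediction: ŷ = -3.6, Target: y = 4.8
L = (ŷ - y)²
∂L/∂ŷ = -16.8

∂L/∂ŷ = 2(ŷ - y) = 2(-3.6 - 4.8) = 2(-8.4) = -16.8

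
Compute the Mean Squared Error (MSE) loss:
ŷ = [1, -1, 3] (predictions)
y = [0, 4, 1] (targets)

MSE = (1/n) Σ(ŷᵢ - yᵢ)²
MSE = 10

MSE = (1/3)((1-0)² + (-1-4)² + (3-1)²) = (1/3)(1 + 25 + 4) = 10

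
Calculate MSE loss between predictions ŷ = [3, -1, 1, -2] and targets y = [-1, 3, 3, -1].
MSE = 9.25

MSE = (1/4)((3--1)² + (-1-3)² + (1-3)² + (-2--1)²) = (1/4)(16 + 16 + 4 + 1) = 9.25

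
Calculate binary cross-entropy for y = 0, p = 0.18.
L = 0.1985

L = -0·log(0.18) - 1·log(0.82) = -log(0.82) = 0.1985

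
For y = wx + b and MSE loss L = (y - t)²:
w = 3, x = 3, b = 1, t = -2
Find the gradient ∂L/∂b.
∂L/∂b = 24

y = wx + b = (3)(3) + 1 = 10
∂L/∂y = 2(y - t) = 2(10 - -2) = 24
∂y/∂b = 1
∂L/∂b = ∂L/∂y · ∂y/∂b = 24 × 1 = 24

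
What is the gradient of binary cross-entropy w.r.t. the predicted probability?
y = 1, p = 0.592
∂L/∂p = -1.689

∂L/∂p = -y/p + (1-y)/(1-p) = -1/0.592 + 0 = -1.689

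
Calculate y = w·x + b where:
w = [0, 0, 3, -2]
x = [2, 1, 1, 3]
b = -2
y = -5

y = (0)(2) + (0)(1) + (3)(1) + (-2)(3) + -2 = -5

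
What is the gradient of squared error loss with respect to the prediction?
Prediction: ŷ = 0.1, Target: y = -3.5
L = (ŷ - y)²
∂L/∂ŷ = 7.2

∂L/∂ŷ = 2(ŷ - y) = 2(0.1 - -3.5) = 2(3.6) = 7.2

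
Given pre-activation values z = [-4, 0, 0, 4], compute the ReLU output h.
h = [0, 0, 0, 4]

ReLU applied element-wise: max(0,-4)=0, max(0,0)=0, max(0,0)=0, max(0,4)=4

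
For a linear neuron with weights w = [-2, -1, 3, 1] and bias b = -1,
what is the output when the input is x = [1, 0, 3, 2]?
y = 8

y = (-2)(1) + (-1)(0) + (3)(3) + (1)(2) + -1 = 8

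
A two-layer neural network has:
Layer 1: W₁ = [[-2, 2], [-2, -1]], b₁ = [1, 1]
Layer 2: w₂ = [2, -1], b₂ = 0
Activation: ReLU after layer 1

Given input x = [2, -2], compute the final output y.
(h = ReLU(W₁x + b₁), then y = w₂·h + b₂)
y = 0

Layer 1 pre-activation: z₁ = [-7, -1]
After ReLU: h = [0, 0]
Layer 2 output: y = 2×0 + -1×0 + 0 = 0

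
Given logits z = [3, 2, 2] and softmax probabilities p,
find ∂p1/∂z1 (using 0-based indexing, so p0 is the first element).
∂p1/∂z1 = 0.167

p = softmax(z) = [0.5761, 0.2119, 0.2119]
p1 = 0.2119

∂p1/∂z1 = p1(1 - p1) = 0.2119 × (1 - 0.2119) = 0.167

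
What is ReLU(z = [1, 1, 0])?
h = [1, 1, 0]

ReLU applied element-wise: max(0,1)=1, max(0,1)=1, max(0,0)=0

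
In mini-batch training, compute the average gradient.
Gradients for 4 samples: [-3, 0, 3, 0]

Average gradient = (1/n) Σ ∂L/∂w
Average gradient = 0

Average = (1/4)(-3 + 0 + 3 + 0) = 0/4 = 0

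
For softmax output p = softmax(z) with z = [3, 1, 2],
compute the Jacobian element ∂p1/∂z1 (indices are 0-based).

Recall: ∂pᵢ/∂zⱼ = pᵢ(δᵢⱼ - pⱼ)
∂p1/∂z1 = 0.08193

p = softmax(z) = [0.6652, 0.09003, 0.2447]
p1 = 0.09003

∂p1/∂z1 = p1(1 - p1) = 0.09003 × (1 - 0.09003) = 0.08193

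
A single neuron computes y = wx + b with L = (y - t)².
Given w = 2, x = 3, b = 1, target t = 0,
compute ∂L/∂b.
∂L/∂b = 14

y = wx + b = (2)(3) + 1 = 7
∂L/∂y = 2(y - t) = 2(7 - 0) = 14
∂y/∂b = 1
∂L/∂b = ∂L/∂y · ∂y/∂b = 14 × 1 = 14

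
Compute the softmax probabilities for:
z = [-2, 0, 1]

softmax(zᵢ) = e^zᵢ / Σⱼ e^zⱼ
p = [0.0351, 0.2595, 0.7054]

exp(z) = [0.1353, 1, 2.718]
Sum = 3.854
p = [0.0351, 0.2595, 0.7054]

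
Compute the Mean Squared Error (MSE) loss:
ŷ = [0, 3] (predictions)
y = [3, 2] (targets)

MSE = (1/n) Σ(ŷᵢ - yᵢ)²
MSE = 5

MSE = (1/2)((0-3)² + (3-2)²) = (1/2)(9 + 1) = 5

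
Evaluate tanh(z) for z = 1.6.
0.9217

tanh(1.6) = (e^(1.6) - e^(-1.6))/(e^(1.6) + e^(-1.6)) = 0.9217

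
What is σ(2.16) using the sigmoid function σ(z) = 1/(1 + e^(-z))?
0.8966

sigmoid(2.16) = 1/(1 + e^(-2.16)) = 1/(1 + 0.1153) = 0.8966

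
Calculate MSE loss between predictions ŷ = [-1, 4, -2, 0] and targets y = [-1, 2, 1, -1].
MSE = 3.5

MSE = (1/4)((-1--1)² + (4-2)² + (-2-1)² + (0--1)²) = (1/4)(0 + 4 + 9 + 1) = 3.5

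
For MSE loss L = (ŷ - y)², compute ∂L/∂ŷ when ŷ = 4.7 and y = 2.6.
∂L/∂ŷ = 4.2

∂L/∂ŷ = 2(ŷ - y) = 2(4.7 - 2.6) = 2(2.1) = 4.2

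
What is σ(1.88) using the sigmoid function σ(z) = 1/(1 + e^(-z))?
0.8676

sigmoid(1.88) = 1/(1 + e^(-1.88)) = 1/(1 + 0.1526) = 0.8676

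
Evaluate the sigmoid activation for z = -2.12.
0.1072

sigmoid(-2.12) = 1/(1 + e^(2.12)) = 1/(1 + 8.331) = 0.1072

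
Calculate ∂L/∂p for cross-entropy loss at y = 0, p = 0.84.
∂L/∂p = 6.25

∂L/∂p = -y/p + (1-y)/(1-p) = 0 + 1/0.16 = 6.25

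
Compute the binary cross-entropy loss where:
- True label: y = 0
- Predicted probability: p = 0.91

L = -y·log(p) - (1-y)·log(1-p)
L = 2.408

L = -0·log(0.91) - 1·log(0.09) = -log(0.09) = 2.408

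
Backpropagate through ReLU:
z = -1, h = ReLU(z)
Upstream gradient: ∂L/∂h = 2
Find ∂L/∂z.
∂L/∂z = 0

h = ReLU(-1) = 0
Since z < 0: ∂h/∂z = 0
∂L/∂z = ∂L/∂h · ∂h/∂z = 2 × 0 = 0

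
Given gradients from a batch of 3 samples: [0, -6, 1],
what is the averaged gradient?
Average gradient = -1.667

Average = (1/3)(0 + -6 + 1) = -5/3 = -1.667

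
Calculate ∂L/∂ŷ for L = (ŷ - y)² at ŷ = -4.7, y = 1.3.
∂L/∂ŷ = -12.0

∂L/∂ŷ = 2(ŷ - y) = 2(-4.7 - 1.3) = 2(-6.0) = -12.0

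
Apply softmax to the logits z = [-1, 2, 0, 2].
p = [0.0228, 0.4576, 0.0619, 0.4576]

exp(z) = [0.3679, 7.389, 1, 7.389]
Sum = 16.15
p = [0.0228, 0.4576, 0.0619, 0.4576]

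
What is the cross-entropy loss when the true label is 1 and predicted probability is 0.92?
L = 0.08338

L = -1·log(0.92) - 0·log(0.08) = -log(0.92) = 0.08338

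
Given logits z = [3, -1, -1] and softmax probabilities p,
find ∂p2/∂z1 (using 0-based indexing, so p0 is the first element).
∂p2/∂z1 = -0.0003122

p = softmax(z) = [0.9647, 0.01767, 0.01767]
p2 = 0.01767, p1 = 0.01767

∂p2/∂z1 = -p2 × p1 = -0.01767 × 0.01767 = -0.0003122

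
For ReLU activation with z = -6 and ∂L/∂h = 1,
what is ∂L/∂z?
∂L/∂z = 0

h = ReLU(-6) = 0
Since z < 0: ∂h/∂z = 0
∂L/∂z = ∂L/∂h · ∂h/∂z = 1 × 0 = 0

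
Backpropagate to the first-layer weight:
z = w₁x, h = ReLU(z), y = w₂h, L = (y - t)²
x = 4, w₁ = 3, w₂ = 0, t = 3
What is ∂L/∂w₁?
∂L/∂w₁ = 0

Forward pass:
z = w₁x = 3×4 = 12
h = ReLU(12) = 12
y = w₂h = 0×12 = 0

Backward pass:
∂L/∂y = 2(y - t) = 2(0 - 3) = -6
∂y/∂h = w₂ = 0
∂h/∂z = 1 (ReLU derivative)
∂z/∂w₁ = x = 4

∂L/∂w₁ = -6 × 0 × 1 × 4 = 0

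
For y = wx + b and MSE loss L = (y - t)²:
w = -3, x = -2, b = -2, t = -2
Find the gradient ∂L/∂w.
∂L/∂w = -24

y = wx + b = (-3)(-2) + -2 = 4
∂L/∂y = 2(y - t) = 2(4 - -2) = 12
∂y/∂w = x = -2
∂L/∂w = ∂L/∂y · ∂y/∂w = 12 × -2 = -24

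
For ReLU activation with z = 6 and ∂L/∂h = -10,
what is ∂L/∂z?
∂L/∂z = -10

h = ReLU(6) = 6
Since z > 0: ∂h/∂z = 1
∂L/∂z = ∂L/∂h · ∂h/∂z = -10 × 1 = -10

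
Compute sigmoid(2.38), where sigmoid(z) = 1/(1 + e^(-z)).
0.9153

sigmoid(2.38) = 1/(1 + e^(-2.38)) = 1/(1 + 0.09255) = 0.9153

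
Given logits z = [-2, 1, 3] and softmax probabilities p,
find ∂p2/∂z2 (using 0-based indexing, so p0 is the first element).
∂p2/∂z2 = 0.1089

p = softmax(z) = [0.0059, 0.1185, 0.8756]
p2 = 0.8756

∂p2/∂z2 = p2(1 - p2) = 0.8756 × (1 - 0.8756) = 0.1089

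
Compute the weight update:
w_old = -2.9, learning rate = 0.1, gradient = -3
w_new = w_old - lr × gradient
w_new = -2.6

w_new = w - η·∂L/∂w = -2.9 - 0.1×(-3) = -2.9 - (-0.3) = -2.6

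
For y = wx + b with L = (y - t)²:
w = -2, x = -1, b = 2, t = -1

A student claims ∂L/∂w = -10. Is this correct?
Correct

y = (-2)(-1) + 2 = 4
∂L/∂y = 2(y - t) = 2(4 - -1) = 10
∂y/∂w = x = -1
∂L/∂w = 10 × -1 = -10

Claimed value: -10
Correct: The correct gradient is -10.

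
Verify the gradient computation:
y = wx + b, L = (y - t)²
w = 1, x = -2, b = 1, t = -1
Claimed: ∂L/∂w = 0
Correct

y = (1)(-2) + 1 = -1
∂L/∂y = 2(y - t) = 2(-1 - -1) = 0
∂y/∂w = x = -2
∂L/∂w = 0 × -2 = 0

Claimed value: 0
Correct: The correct gradient is 0.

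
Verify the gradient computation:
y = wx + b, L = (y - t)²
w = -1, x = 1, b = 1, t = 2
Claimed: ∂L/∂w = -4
Correct

y = (-1)(1) + 1 = 0
∂L/∂y = 2(y - t) = 2(0 - 2) = -4
∂y/∂w = x = 1
∂L/∂w = -4 × 1 = -4

Claimed value: -4
Correct: The correct gradient is -4.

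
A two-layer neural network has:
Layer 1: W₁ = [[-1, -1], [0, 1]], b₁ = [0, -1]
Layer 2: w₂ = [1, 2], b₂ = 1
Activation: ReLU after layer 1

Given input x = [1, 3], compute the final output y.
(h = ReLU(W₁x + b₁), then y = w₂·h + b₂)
y = 5

Layer 1 pre-activation: z₁ = [-4, 2]
After ReLU: h = [0, 2]
Layer 2 output: y = 1×0 + 2×2 + 1 = 5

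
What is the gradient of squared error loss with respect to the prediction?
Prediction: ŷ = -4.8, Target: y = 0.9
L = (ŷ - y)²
∂L/∂ŷ = -11.4

∂L/∂ŷ = 2(ŷ - y) = 2(-4.8 - 0.9) = 2(-5.7) = -11.4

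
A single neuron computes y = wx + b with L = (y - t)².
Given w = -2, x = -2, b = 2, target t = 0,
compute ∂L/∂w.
∂L/∂w = -24

y = wx + b = (-2)(-2) + 2 = 6
∂L/∂y = 2(y - t) = 2(6 - 0) = 12
∂y/∂w = x = -2
∂L/∂w = ∂L/∂y · ∂y/∂w = 12 × -2 = -24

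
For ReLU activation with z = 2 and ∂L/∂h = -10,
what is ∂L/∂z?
∂L/∂z = -10

h = ReLU(2) = 2
Since z > 0: ∂h/∂z = 1
∂L/∂z = ∂L/∂h · ∂h/∂z = -10 × 1 = -10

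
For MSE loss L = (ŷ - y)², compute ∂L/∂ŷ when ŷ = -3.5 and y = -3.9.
∂L/∂ŷ = 0.8

∂L/∂ŷ = 2(ŷ - y) = 2(-3.5 - -3.9) = 2(0.4) = 0.8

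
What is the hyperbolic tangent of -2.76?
-0.992

tanh(-2.76) = (e^(-2.76) - e^(2.76))/(e^(-2.76) + e^(2.76)) = -0.992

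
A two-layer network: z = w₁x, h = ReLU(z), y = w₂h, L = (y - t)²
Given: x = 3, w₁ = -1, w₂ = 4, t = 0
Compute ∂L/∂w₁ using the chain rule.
∂L/∂w₁ = 0

Forward pass:
z = w₁x = -1×3 = -3
h = ReLU(-3) = 0
y = w₂h = 4×0 = 0

Backward pass:
∂L/∂y = 2(y - t) = 2(0 - 0) = 0
∂y/∂h = w₂ = 4
∂h/∂z = 0 (ReLU derivative)
∂z/∂w₁ = x = 3

∂L/∂w₁ = 0 × 4 × 0 × 3 = 0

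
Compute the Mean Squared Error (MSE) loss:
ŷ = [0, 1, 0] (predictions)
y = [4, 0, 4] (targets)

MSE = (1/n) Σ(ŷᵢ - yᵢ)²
MSE = 11

MSE = (1/3)((0-4)² + (1-0)² + (0-4)²) = (1/3)(16 + 1 + 16) = 11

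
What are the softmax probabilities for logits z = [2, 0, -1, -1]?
p = [0.8098, 0.1096, 0.0403, 0.0403]

exp(z) = [7.389, 1, 0.3679, 0.3679]
Sum = 9.125
p = [0.8098, 0.1096, 0.0403, 0.0403]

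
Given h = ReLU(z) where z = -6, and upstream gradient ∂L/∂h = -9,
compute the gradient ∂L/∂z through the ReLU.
∂L/∂z = 0

h = ReLU(-6) = 0
Since z < 0: ∂h/∂z = 0
∂L/∂z = ∂L/∂h · ∂h/∂z = -9 × 0 = 0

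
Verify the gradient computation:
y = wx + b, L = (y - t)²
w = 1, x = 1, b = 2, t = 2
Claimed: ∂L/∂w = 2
Correct

y = (1)(1) + 2 = 3
∂L/∂y = 2(y - t) = 2(3 - 2) = 2
∂y/∂w = x = 1
∂L/∂w = 2 × 1 = 2

Claimed value: 2
Correct: The correct gradient is 2.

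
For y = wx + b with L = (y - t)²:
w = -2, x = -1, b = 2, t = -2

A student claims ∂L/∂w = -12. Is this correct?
Correct

y = (-2)(-1) + 2 = 4
∂L/∂y = 2(y - t) = 2(4 - -2) = 12
∂y/∂w = x = -1
∂L/∂w = 12 × -1 = -12

Claimed value: -12
Correct: The correct gradient is -12.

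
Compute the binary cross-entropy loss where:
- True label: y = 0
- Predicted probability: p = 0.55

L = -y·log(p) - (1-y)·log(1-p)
L = 0.7985

L = -0·log(0.55) - 1·log(0.45) = -log(0.45) = 0.7985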